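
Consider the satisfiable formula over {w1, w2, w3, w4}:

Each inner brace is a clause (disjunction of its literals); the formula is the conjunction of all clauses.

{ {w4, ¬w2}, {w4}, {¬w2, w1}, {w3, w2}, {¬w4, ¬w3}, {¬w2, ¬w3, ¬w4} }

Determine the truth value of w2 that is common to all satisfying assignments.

Suppose w2 = False.
Unit clause (w4) forces w4 = True.
Unit clause (w3) forces w3 = True.
That conflicts with the unit clause (¬w3).
So every satisfying assignment has w2 = True.

True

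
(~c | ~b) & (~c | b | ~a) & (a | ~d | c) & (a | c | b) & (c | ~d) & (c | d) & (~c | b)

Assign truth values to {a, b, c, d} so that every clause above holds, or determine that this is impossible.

Branch on c: set c = 0.
The clause (~d) is unit, so d = 0.
But (d) is also a unit clause — contradiction.
So c must be the other value — set c = 1.
The clause (~b) is unit, so b = 0.
But (b) is also a unit clause — contradiction.
Either choice for c ends in contradiction.

UNSATISFIABLE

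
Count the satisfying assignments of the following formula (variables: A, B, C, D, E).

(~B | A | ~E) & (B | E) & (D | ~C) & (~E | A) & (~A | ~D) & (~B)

There are 2^5 = 32 truth assignments over (A, B, C, D, E).
Split on E. With E = 1, the clauses containing E are satisfied and ~E drops from the rest; 1 of the 2^4 = 16 assignments to the other variables satisfy what remains.
With E = 0, by the same count on the reduced clause set, 0 assignments work.
Total: 1 + 0 = 1.

1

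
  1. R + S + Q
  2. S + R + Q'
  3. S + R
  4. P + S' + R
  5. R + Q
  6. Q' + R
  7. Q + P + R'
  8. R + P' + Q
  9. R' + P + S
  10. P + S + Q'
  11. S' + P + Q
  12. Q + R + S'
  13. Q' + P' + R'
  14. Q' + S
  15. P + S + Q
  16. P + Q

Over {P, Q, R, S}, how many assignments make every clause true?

3

There are 2^4 = 16 truth assignments over (P, Q, R, S).
Check each against the 16 clauses (columns in the order P, Q, R, S):
  F F F F  ✗ fails (R + S + Q)
  F F F T  ✗ fails (P + S' + R)
  F F T F  ✗ fails (Q + P + R')
  F F T T  ✗ fails (Q + P + R')
  F T F F  ✗ fails (S + R + Q')
  F T F T  ✗ fails (P + S' + R)
  F T T F  ✗ fails (R' + P + S)
  F T T T  ✓ satisfies all
  T F F F  ✗ fails (R + S + Q)
  T F F T  ✗ fails (R + Q)
  T F T F  ✓ satisfies all
  T F T T  ✓ satisfies all
  T T F F  ✗ fails (S + R + Q')
  T T F T  ✗ fails (Q' + R)
  T T T F  ✗ fails (Q' + P' + R')
  T T T T  ✗ fails (Q' + P' + R')
3 of the 16 rows are models.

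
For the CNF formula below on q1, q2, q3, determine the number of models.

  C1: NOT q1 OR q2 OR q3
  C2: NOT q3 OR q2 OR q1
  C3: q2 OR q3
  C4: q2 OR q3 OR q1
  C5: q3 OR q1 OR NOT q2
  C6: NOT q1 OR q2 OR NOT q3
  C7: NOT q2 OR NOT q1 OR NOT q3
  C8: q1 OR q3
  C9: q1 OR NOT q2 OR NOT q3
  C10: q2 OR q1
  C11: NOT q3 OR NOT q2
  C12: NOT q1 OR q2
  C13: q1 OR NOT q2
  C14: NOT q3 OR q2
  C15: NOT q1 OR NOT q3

There are 2^3 = 8 truth assignments over (q1, q2, q3).
Split on q2. With q2 = true, the clauses containing q2 are satisfied and NOT q2 drops from the rest; 1 of the 2^2 = 4 assignments to the other variables satisfy what remains.
With q2 = false, by the same count on the reduced clause set, 0 assignments work.
Total: 1 + 0 = 1.

1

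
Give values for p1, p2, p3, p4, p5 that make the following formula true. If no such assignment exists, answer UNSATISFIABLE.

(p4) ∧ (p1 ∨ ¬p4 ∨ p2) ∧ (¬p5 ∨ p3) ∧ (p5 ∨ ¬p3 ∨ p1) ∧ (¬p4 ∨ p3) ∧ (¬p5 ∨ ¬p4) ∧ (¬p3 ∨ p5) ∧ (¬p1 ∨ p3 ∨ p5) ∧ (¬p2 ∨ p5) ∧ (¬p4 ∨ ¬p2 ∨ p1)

UNSATISFIABLE

The clause (p4) is unit, so p4 = True.
The clause (p3) is unit, so p3 = True.
The clause (¬p5) is unit, so p5 = False.
That conflicts with the unit clause (p5).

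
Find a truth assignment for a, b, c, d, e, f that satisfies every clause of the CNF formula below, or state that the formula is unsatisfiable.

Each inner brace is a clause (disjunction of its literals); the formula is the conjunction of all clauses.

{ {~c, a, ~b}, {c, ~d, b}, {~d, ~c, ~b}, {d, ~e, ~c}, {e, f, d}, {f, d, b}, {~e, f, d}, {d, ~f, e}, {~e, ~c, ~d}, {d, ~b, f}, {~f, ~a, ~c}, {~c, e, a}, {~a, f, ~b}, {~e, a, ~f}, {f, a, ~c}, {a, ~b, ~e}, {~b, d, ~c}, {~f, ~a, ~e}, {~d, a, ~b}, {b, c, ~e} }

a ↦ 1,  b ↦ 0,  c ↦ 1,  d ↦ 1,  e ↦ 0,  f ↦ 0

Suppose c = 1.
Suppose a = 1.
(~f) alone gives f = 0.
(~b) alone gives b = 0.
(d) alone gives d = 1.
(~e) alone gives e = 0.
Every clause now holds.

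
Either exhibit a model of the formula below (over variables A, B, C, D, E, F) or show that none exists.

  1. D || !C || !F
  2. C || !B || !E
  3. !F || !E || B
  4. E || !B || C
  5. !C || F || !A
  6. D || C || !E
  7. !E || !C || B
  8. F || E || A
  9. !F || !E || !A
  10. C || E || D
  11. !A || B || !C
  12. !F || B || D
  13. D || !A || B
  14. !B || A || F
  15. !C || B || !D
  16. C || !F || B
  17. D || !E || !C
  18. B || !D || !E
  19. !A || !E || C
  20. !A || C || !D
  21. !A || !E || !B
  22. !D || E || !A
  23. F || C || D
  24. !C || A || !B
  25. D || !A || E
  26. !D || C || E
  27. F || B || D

UNSATISFIABLE

Try D = true.
Try C = false.
(!A) alone gives A = false.
(E) alone gives E = true.
(!B) alone gives B = false.
But (B) is also a unit clause — contradiction.
Undo C and try C = true.
(B) alone gives B = true.
(A) alone gives A = true.
(F) alone gives F = true.
(!E) alone gives E = false.
But (E) is also a unit clause — contradiction.
Neither C = true nor C = false works.
Undo D and try D = false.
Try C = false.
(!E) alone gives E = false.
But (E) is also a unit clause — contradiction.
Undo C and try C = true.
(!F) alone gives F = false.
(!A) alone gives A = false.
(E) alone gives E = true.
But (!E) is also a unit clause — contradiction.
Neither C = true nor C = false works.
Neither D = true nor D = false works.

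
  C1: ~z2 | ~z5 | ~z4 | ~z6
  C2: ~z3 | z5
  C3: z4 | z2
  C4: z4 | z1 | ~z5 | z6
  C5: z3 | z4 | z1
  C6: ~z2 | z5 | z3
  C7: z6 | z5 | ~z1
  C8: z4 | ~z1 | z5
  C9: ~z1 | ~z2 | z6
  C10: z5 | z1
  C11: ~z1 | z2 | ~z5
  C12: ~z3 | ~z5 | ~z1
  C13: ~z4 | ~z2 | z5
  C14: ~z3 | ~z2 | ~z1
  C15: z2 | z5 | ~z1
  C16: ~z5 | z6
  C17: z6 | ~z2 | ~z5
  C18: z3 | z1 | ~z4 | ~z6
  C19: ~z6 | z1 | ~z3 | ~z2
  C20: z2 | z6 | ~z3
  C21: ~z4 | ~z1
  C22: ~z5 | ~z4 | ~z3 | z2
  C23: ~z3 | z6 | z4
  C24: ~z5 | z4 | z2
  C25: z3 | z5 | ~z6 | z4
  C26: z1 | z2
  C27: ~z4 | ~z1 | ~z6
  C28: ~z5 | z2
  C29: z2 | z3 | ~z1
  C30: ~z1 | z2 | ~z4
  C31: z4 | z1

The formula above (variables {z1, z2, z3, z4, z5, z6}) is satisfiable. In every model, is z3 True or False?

Suppose z3 = 1.
(z5) alone gives z5 = 1.
(~z1) alone gives z1 = 0.
(z6) alone gives z6 = 1.
(~z2) alone gives z2 = 0.
Now (z2) is unsatisfied and unit — conflict.
So every satisfying assignment has z3 = False.

False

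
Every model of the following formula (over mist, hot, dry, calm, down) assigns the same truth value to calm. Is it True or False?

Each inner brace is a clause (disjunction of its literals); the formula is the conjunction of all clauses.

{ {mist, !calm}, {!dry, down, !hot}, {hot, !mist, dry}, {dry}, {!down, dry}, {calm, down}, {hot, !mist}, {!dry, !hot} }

False

Suppose calm = true.
From the singleton clause (mist), mist = true.
From the singleton clause (dry), dry = true.
From the singleton clause (hot), hot = true.
But (!hot) is also a unit clause — contradiction.
So every satisfying assignment has calm = False.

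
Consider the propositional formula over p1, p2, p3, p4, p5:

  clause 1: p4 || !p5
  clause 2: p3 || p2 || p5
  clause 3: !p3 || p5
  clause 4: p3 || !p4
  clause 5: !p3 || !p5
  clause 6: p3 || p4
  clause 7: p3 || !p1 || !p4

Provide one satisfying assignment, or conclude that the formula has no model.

UNSATISFIABLE

Branch on p4: set p4 = true.
The clause (p3) is unit, so p3 = true.
The clause (p5) is unit, so p5 = true.
But (!p5) is also a unit clause — contradiction.
So p4 must be the other value — set p4 = false.
The clause (!p5) is unit, so p5 = false.
The clause (!p3) is unit, so p3 = false.
But (p3) is also a unit clause — contradiction.
Both values of p4 lead to a conflict.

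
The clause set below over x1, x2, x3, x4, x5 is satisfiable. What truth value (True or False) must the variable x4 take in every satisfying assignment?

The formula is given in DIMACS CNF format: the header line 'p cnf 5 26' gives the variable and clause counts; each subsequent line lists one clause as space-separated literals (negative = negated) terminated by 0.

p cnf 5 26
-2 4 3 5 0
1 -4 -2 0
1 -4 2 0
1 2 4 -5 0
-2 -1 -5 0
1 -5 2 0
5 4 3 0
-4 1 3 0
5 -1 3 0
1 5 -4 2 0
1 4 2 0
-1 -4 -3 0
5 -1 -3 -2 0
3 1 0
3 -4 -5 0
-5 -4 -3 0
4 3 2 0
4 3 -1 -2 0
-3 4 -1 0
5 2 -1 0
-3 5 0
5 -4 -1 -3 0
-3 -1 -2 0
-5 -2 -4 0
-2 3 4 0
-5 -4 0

False

Suppose x4 = True.
From the singleton clause (¬x5), x5 = False.
From the singleton clause (¬x3), x3 = False.
From the singleton clause (x1), x1 = True.
That conflicts with the unit clause (¬x1).
So every satisfying assignment has x4 = False.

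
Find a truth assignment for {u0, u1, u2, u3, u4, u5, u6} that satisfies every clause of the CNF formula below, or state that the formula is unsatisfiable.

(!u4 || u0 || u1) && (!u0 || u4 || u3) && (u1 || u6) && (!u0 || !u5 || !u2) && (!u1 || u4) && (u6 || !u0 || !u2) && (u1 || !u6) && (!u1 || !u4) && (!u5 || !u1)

Case u1 = true:
(u4) alone gives u4 = true.
That conflicts with the unit clause (!u4).
So u1 must be the other value — set u1 = false.
(u6) alone gives u6 = true.
That conflicts with the unit clause (!u6).
Both values of u1 lead to a conflict.

UNSATISFIABLE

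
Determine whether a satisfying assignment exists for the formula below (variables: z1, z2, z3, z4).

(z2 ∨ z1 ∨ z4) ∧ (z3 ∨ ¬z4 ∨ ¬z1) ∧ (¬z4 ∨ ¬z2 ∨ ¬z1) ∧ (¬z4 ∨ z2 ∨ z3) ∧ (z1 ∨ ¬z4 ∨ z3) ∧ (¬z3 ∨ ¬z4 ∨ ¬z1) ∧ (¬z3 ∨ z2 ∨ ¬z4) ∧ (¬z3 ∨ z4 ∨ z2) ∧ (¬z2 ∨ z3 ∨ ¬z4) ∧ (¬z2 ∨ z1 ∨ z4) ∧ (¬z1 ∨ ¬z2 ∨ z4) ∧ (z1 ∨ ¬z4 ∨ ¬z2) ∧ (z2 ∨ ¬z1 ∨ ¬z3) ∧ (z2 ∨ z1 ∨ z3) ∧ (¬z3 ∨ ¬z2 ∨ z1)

Case z2 = False:
Case z1 = True:
From the singleton clause (¬z3), z3 = False.
From the singleton clause (¬z4), z4 = False.
This assignment satisfies each clause.
A satisfying assignment: z1 ↦ True; z2 ↦ False; z3 ↦ False; z4 ↦ False.

Satisfiable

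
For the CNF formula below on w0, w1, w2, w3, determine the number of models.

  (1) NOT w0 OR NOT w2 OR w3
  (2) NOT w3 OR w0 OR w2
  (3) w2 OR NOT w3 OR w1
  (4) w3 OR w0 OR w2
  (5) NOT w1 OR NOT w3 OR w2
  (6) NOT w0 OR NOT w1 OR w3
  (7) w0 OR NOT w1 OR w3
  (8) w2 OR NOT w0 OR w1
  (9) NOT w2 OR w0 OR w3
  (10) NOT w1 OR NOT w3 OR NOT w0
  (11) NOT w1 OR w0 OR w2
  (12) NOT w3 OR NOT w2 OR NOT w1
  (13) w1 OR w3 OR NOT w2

2

There are 2^4 = 16 truth assignments over (w0, w1, w2, w3).
Check each against the 13 clauses (columns in the order w0, w1, w2, w3):
  F F F F  ✗ fails (w3 OR w0 OR w2)
  F F F T  ✗ fails (NOT w3 OR w0 OR w2)
  F F T F  ✗ fails (NOT w2 OR w0 OR w3)
  F F T T  ✓ satisfies all
  F T F F  ✗ fails (w3 OR w0 OR w2)
  F T F T  ✗ fails (NOT w3 OR w0 OR w2)
  F T T F  ✗ fails (w0 OR NOT w1 OR w3)
  F T T T  ✗ fails (NOT w3 OR NOT w2 OR NOT w1)
  T F F F  ✗ fails (w2 OR NOT w0 OR w1)
  T F F T  ✗ fails (w2 OR NOT w3 OR w1)
  T F T F  ✗ fails (NOT w0 OR NOT w2 OR w3)
  T F T T  ✓ satisfies all
  T T F F  ✗ fails (NOT w0 OR NOT w1 OR w3)
  T T F T  ✗ fails (NOT w1 OR NOT w3 OR w2)
  T T T F  ✗ fails (NOT w0 OR NOT w2 OR w3)
  T T T T  ✗ fails (NOT w1 OR NOT w3 OR NOT w0)
2 of the 16 rows are models.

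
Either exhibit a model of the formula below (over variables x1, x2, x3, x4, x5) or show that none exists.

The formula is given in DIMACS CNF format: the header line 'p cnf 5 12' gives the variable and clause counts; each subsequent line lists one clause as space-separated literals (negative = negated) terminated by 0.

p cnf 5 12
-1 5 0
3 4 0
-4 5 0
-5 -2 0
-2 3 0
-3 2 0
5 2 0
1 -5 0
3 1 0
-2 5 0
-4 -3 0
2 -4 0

Try x1 = False.
The clause (¬x5) is unit, so x5 = False.
The clause (¬x4) is unit, so x4 = False.
The clause (x3) is unit, so x3 = True.
The clause (x2) is unit, so x2 = True.
That conflicts with the unit clause (¬x2).
So x1 must be the other value — set x1 = True.
The clause (x5) is unit, so x5 = True.
The clause (¬x2) is unit, so x2 = False.
The clause (¬x3) is unit, so x3 = False.
The clause (x4) is unit, so x4 = True.
That conflicts with the unit clause (¬x4).
Neither x1 = True nor x1 = False works.

UNSATISFIABLE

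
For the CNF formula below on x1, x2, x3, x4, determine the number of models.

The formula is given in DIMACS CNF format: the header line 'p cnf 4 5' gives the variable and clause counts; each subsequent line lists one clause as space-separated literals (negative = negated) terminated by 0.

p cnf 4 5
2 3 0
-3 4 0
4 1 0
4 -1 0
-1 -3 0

4

There are 2^4 = 16 truth assignments over (x1, x2, x3, x4).
Split on x3. With x3 = True, the clauses containing x3 are satisfied and ¬x3 drops from the rest; 2 of the 2^3 = 8 assignments to the other variables satisfy what remains.
With x3 = False, by the same count on the reduced clause set, 2 assignments work.
Total: 2 + 2 = 4.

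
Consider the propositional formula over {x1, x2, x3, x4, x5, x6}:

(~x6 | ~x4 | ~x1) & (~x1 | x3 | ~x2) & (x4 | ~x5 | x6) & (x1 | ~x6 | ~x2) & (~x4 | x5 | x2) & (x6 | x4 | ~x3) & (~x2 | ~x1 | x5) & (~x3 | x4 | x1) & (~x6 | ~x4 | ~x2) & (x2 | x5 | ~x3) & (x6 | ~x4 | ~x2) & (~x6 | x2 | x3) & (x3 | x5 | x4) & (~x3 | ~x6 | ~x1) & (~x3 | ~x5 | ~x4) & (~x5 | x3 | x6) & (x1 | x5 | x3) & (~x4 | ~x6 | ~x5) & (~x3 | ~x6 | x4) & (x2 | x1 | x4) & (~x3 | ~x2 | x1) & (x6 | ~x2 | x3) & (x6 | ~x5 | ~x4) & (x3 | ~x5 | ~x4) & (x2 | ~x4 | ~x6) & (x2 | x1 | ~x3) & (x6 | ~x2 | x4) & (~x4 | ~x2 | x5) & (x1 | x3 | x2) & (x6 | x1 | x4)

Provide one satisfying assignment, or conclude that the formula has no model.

UNSATISFIABLE

Try x6 = 0.
Try x4 = 1.
The clause (~x2) is unit, so x2 = 0.
The clause (x5) is unit, so x5 = 1.
Now (~x5) is unsatisfied and unit — conflict.
Undo x4 and try x4 = 0.
The clause (~x5) is unit, so x5 = 0.
The clause (~x3) is unit, so x3 = 0.
Now (x3) is unsatisfied and unit — conflict.
Either choice for x4 ends in contradiction.
Undo x6 and try x6 = 1.
Try x4 = 0.
The clause (~x3) is unit, so x3 = 0.
The clause (x2) is unit, so x2 = 1.
The clause (~x1) is unit, so x1 = 0.
Now (x1) is unsatisfied and unit — conflict.
Undo x4 and try x4 = 1.
The clause (~x1) is unit, so x1 = 0.
The clause (~x2) is unit, so x2 = 0.
Now (x2) is unsatisfied and unit — conflict.
Either choice for x4 ends in contradiction.
Either choice for x6 ends in contradiction.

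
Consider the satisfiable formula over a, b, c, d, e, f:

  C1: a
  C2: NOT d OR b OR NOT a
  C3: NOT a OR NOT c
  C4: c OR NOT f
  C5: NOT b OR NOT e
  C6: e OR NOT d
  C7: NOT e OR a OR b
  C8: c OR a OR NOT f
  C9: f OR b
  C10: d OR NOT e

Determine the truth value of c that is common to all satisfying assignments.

Suppose c = true.
The clause (a) is unit, so a = true.
Now (NOT a) is unsatisfied and unit — conflict.
So every satisfying assignment has c = False.

False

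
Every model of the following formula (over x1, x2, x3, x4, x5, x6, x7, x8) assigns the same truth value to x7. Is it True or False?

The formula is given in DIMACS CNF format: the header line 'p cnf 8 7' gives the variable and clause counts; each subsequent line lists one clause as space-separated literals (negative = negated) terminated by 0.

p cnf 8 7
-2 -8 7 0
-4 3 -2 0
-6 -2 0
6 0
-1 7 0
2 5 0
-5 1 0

True

Suppose x7 = False.
The clause (x6) is unit, so x6 = True.
The clause (¬x2) is unit, so x2 = False.
The clause (¬x1) is unit, so x1 = False.
The clause (x5) is unit, so x5 = True.
That conflicts with the unit clause (¬x5).
So every satisfying assignment has x7 = True.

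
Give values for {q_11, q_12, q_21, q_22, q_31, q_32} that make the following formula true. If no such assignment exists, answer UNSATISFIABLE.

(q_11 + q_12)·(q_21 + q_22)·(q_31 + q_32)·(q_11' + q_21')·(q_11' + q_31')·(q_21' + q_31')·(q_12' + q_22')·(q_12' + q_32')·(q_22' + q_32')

Try q_11 = 1.
(q_21') alone gives q_21 = 0.
(q_22) alone gives q_22 = 1.
(q_31') alone gives q_31 = 0.
(q_32) alone gives q_32 = 1.
But (q_32') is also a unit clause — contradiction.
Backtrack on q_11: now try q_11 = 0.
(q_12) alone gives q_12 = 1.
(q_22') alone gives q_22 = 0.
(q_21) alone gives q_21 = 1.
(q_31') alone gives q_31 = 0.
(q_32) alone gives q_32 = 1.
But (q_32') is also a unit clause — contradiction.
Either choice for q_11 ends in contradiction.

UNSATISFIABLE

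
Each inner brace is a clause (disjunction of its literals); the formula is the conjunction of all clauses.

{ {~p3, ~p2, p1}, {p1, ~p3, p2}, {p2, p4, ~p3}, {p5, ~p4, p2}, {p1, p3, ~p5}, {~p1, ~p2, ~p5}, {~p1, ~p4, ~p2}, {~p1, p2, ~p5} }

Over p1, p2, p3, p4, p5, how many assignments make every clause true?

6

There are 2^5 = 32 truth assignments over (p1, p2, p3, p4, p5).
Split on p5. With p5 = 1, the clauses containing p5 are satisfied and ~p5 drops from the rest; 0 of the 2^4 = 16 assignments to the other variables satisfy what remains.
With p5 = 0, by the same count on the reduced clause set, 6 assignments work.
(One model: p1=F, p2=F, p3=F, p4=F, p5=F.)
Total: 0 + 6 = 6.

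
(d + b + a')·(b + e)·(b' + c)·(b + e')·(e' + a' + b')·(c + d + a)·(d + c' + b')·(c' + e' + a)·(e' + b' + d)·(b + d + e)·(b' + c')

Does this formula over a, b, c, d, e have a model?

Unsatisfiable

Branch on b: set b = 1.
(c) alone gives c = 1.
That conflicts with the unit clause (c').
Undo b and try b = 0.
(e) alone gives e = 1.
That conflicts with the unit clause (e').
Both values of b lead to a conflict.
No assignment satisfies every clause.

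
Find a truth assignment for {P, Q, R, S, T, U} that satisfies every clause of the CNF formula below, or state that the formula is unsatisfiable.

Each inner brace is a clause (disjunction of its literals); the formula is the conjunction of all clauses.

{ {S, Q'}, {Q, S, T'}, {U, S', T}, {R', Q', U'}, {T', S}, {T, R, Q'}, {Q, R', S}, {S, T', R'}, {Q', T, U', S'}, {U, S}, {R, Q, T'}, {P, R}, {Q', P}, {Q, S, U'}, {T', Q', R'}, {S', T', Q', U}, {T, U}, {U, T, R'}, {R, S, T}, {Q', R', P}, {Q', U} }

Suppose S = 1.
Suppose U = 1.
Suppose R = 1.
The clause (Q') is unit, so Q = 0.
No clause remains; P, T are free.

P ↦ 1, Q ↦ 0, R ↦ 1, S ↦ 1, T ↦ 1, U ↦ 1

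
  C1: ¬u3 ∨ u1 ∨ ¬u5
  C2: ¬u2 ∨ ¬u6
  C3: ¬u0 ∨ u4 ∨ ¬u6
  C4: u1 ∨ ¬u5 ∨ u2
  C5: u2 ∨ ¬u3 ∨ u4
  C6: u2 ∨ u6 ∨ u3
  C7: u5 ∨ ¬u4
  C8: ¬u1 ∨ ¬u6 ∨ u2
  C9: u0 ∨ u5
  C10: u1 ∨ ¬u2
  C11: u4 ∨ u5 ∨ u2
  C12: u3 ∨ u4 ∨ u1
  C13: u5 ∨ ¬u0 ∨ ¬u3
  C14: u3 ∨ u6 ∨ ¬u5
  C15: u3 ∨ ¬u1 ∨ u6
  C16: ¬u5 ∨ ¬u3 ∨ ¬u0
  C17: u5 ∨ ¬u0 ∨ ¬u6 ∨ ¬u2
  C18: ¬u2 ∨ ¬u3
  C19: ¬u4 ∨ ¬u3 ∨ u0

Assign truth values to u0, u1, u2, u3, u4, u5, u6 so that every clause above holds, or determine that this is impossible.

UNSATISFIABLE

Try u2 = False.
Try u1 = True.
The clause (¬u6) is unit, so u6 = False.
The clause (u3) is unit, so u3 = True.
The clause (u4) is unit, so u4 = True.
The clause (u5) is unit, so u5 = True.
The clause (¬u0) is unit, so u0 = False.
But (u0) is also a unit clause — contradiction.
Undo u1 and try u1 = False.
The clause (¬u5) is unit, so u5 = False.
The clause (¬u4) is unit, so u4 = False.
But (u4) is also a unit clause — contradiction.
Either choice for u1 ends in contradiction.
Undo u2 and try u2 = True.
The clause (¬u6) is unit, so u6 = False.
The clause (u1) is unit, so u1 = True.
The clause (u3) is unit, so u3 = True.
But (¬u3) is also a unit clause — contradiction.
Either choice for u2 ends in contradiction.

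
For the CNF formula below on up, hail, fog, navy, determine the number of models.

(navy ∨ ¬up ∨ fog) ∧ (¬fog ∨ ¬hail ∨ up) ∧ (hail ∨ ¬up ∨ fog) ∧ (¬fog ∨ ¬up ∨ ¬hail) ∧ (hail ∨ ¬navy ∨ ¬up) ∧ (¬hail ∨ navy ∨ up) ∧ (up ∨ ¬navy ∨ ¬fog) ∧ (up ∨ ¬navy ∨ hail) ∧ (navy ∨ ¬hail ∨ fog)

There are 2^4 = 16 truth assignments over (up, hail, fog, navy).
Check each against the 9 clauses (columns in the order up, hail, fog, navy):
  F F F F  ✓ satisfies all
  F F F T  ✗ fails (up ∨ ¬navy ∨ hail)
  F F T F  ✓ satisfies all
  F F T T  ✗ fails (up ∨ ¬navy ∨ ¬fog)
  F T F F  ✗ fails (¬hail ∨ navy ∨ up)
  F T F T  ✓ satisfies all
  F T T F  ✗ fails (¬fog ∨ ¬hail ∨ up)
  F T T T  ✗ fails (¬fog ∨ ¬hail ∨ up)
  T F F F  ✗ fails (navy ∨ ¬up ∨ fog)
  T F F T  ✗ fails (hail ∨ ¬up ∨ fog)
  T F T F  ✓ satisfies all
  T F T T  ✗ fails (hail ∨ ¬navy ∨ ¬up)
  T T F F  ✗ fails (navy ∨ ¬up ∨ fog)
  T T F T  ✓ satisfies all
  T T T F  ✗ fails (¬fog ∨ ¬up ∨ ¬hail)
  T T T T  ✗ fails (¬fog ∨ ¬up ∨ ¬hail)
5 of the 16 rows are models.

5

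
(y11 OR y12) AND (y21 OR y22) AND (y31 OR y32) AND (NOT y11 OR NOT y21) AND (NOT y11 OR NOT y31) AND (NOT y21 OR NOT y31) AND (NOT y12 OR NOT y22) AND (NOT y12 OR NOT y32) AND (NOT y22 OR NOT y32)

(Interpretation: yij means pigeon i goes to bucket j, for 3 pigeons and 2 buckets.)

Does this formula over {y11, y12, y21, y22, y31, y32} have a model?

No

Try y11 = true.
From the singleton clause (NOT y21), y21 = false.
From the singleton clause (y22), y22 = true.
From the singleton clause (NOT y31), y31 = false.
From the singleton clause (y32), y32 = true.
But (NOT y32) is also a unit clause — contradiction.
Undo y11 and try y11 = false.
From the singleton clause (y12), y12 = true.
From the singleton clause (NOT y22), y22 = false.
From the singleton clause (y21), y21 = true.
From the singleton clause (NOT y31), y31 = false.
From the singleton clause (y32), y32 = true.
But (NOT y32) is also a unit clause — contradiction.
Both values of y11 lead to a conflict.
No assignment satisfies every clause.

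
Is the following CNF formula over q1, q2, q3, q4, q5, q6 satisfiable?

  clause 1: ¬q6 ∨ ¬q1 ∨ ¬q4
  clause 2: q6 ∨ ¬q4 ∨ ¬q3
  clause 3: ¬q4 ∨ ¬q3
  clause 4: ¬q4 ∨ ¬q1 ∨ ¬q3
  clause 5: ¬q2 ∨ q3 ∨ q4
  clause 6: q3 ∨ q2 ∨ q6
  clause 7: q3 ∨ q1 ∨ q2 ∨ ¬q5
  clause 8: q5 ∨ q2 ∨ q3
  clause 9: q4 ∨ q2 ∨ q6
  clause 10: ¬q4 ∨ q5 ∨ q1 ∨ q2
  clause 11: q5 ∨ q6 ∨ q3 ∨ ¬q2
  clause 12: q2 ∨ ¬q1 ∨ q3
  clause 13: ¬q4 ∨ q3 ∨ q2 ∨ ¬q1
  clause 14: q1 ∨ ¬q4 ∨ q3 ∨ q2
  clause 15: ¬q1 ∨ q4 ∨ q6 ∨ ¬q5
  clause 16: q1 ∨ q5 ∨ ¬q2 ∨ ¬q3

Branch on q4: set q4 = False.
Branch on q2: set q2 = True.
Unit clause (q3) forces q3 = True.
Branch on q1: set q1 = True.
Branch on q6: set q6 = True.
Every clause is now satisfied; q5 is unconstrained.
A satisfying assignment: q1 ↦ True, q2 ↦ True, q3 ↦ True, q4 ↦ False, q5 ↦ True, q6 ↦ True.

Yes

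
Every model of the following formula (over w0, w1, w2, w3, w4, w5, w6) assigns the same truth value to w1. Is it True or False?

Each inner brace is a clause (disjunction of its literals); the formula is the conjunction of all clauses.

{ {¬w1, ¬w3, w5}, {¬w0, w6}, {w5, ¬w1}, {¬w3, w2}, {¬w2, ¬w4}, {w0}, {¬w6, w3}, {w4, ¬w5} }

Suppose w1 = True.
From the singleton clause (w5), w5 = True.
From the singleton clause (w0), w0 = True.
From the singleton clause (w6), w6 = True.
From the singleton clause (w3), w3 = True.
From the singleton clause (w2), w2 = True.
From the singleton clause (¬w4), w4 = False.
That conflicts with the unit clause (w4).
So every satisfying assignment has w1 = False.

False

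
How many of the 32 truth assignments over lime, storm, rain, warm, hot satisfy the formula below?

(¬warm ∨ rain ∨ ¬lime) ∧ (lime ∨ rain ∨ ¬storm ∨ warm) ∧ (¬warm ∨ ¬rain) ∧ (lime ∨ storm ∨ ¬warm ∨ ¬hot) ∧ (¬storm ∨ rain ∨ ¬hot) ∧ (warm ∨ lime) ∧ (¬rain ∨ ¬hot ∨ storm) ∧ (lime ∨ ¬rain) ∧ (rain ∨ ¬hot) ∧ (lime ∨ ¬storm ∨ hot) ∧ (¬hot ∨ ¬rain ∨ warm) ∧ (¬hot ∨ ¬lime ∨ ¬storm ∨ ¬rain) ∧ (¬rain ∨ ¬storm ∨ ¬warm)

5

There are 2^5 = 32 truth assignments over (lime, storm, rain, warm, hot).
Split on warm. With warm = True, the clauses containing warm are satisfied and ¬warm drops from the rest; 1 of the 2^4 = 16 assignments to the other variables satisfy what remains.
With warm = False, by the same count on the reduced clause set, 4 assignments work.
(One model: lime=F, storm=F, rain=F, warm=T, hot=F.)
Total: 1 + 4 = 5.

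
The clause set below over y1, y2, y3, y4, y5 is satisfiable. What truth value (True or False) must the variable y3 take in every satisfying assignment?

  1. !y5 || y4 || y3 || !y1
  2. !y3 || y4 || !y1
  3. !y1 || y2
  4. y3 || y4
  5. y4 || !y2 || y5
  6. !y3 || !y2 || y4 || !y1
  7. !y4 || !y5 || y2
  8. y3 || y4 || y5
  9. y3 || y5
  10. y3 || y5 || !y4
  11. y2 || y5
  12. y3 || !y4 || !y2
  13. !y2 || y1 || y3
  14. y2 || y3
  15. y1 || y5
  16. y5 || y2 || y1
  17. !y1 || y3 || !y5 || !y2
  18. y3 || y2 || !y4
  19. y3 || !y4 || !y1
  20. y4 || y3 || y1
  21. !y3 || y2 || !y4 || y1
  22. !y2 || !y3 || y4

True

Suppose y3 = false.
From the singleton clause (y4), y4 = true.
From the singleton clause (y5), y5 = true.
From the singleton clause (y2), y2 = true.
Now (!y2) is unsatisfied and unit — conflict.
So every satisfying assignment has y3 = True.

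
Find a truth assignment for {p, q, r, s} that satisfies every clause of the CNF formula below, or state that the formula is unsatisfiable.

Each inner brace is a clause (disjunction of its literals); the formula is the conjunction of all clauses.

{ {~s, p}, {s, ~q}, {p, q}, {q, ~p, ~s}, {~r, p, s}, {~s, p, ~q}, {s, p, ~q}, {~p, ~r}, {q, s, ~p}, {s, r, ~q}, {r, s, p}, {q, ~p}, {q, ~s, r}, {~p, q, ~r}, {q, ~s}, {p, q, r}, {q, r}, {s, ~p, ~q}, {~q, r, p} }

p=1,  q=1,  r=0,  s=1

Case s = 1:
From the singleton clause (p), p = 1.
From the singleton clause (q), q = 1.
From the singleton clause (~r), r = 0.
All clauses are satisfied.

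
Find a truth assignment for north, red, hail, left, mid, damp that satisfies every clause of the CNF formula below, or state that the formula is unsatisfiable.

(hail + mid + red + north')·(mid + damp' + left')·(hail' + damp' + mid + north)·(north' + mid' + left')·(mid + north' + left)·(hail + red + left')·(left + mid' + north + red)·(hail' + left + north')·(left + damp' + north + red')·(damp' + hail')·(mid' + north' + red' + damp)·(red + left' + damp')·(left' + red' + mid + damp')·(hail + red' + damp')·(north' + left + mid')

north=0; red=0; hail=1; left=1; mid=1; damp=0

Try damp = 0.
Try north = 0.
Try hail = 1.
Try left = 1.
No clause remains; red, mid are free.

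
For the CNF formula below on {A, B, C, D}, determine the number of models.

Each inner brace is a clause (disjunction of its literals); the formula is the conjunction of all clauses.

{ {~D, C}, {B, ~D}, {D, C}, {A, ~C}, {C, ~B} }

3

There are 2^4 = 16 truth assignments over (A, B, C, D).
Check each against the 5 clauses (columns in the order A, B, C, D):
  F F F F  ✗ fails (D | C)
  F F F T  ✗ fails (~D | C)
  F F T F  ✗ fails (A | ~C)
  F F T T  ✗ fails (B | ~D)
  F T F F  ✗ fails (D | C)
  F T F T  ✗ fails (~D | C)
  F T T F  ✗ fails (A | ~C)
  F T T T  ✗ fails (A | ~C)
  T F F F  ✗ fails (D | C)
  T F F T  ✗ fails (~D | C)
  T F T F  ✓ satisfies all
  T F T T  ✗ fails (B | ~D)
  T T F F  ✗ fails (D | C)
  T T F T  ✗ fails (~D | C)
  T T T F  ✓ satisfies all
  T T T T  ✓ satisfies all
3 of the 16 rows are models.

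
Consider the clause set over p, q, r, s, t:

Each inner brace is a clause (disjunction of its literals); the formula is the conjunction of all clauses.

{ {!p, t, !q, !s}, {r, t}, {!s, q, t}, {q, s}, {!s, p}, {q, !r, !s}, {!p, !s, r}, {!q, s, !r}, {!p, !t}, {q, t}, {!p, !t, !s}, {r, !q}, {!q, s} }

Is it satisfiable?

Case r = true:
Case q = true:
Unit clause (s) forces s = true.
Unit clause (p) forces p = true.
Unit clause (t) forces t = true.
Now (!t) is unsatisfied and unit — conflict.
Backtrack on q: now try q = false.
Unit clause (s) forces s = true.
Now (!s) is unsatisfied and unit — conflict.
Both values of q lead to a conflict.
Backtrack on r: now try r = false.
Unit clause (t) forces t = true.
Unit clause (!p) forces p = false.
Unit clause (!s) forces s = false.
Unit clause (q) forces q = true.
Now (!q) is unsatisfied and unit — conflict.
Both values of r lead to a conflict.
No assignment satisfies every clause.

No, unsatisfiable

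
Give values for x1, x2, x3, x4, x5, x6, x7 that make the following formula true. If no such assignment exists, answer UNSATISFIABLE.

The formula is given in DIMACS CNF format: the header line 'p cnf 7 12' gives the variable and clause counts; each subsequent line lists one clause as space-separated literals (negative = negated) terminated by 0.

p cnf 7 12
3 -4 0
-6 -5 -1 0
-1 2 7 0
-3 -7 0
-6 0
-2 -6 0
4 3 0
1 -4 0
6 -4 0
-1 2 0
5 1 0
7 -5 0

x1=True, x2=True, x3=True, x4=False, x5=False, x6=False, x7=False

(¬x6) alone gives x6 = False.
(¬x4) alone gives x4 = False.
(x3) alone gives x3 = True.
(¬x7) alone gives x7 = False.
(¬x5) alone gives x5 = False.
(x1) alone gives x1 = True.
(x2) alone gives x2 = True.
Every clause now holds.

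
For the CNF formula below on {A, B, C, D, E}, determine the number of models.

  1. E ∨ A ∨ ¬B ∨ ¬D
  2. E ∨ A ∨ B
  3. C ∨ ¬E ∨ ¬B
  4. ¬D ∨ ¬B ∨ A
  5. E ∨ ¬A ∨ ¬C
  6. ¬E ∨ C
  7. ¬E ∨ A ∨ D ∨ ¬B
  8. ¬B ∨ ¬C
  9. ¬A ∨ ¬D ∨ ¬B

8

There are 2^5 = 32 truth assignments over (A, B, C, D, E).
Split on D. With D = True, the clauses containing D are satisfied and ¬D drops from the rest; 3 of the 2^4 = 16 assignments to the other variables satisfy what remains.
With D = False, by the same count on the reduced clause set, 5 assignments work.
Total: 3 + 5 = 8.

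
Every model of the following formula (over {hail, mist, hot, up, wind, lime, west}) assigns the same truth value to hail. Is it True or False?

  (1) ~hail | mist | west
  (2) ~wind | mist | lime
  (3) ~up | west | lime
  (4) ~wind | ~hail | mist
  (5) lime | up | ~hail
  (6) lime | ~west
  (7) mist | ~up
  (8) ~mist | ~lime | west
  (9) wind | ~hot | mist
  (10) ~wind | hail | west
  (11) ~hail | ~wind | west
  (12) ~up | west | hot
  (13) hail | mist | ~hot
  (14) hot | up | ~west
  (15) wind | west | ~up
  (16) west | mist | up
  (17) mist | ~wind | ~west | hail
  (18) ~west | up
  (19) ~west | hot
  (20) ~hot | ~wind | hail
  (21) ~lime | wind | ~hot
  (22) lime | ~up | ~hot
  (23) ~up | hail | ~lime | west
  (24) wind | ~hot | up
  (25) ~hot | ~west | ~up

False

Suppose hail = 1.
Case mist = 1:
Case lime = 1:
(west) alone gives west = 1.
(up) alone gives up = 1.
(hot) alone gives hot = 1.
That conflicts with the unit clause (~hot).
That branch fails; take lime = 0 instead.
(up) alone gives up = 1.
(west) alone gives west = 1.
That conflicts with the unit clause (~west).
Either choice for lime ends in contradiction.
That branch fails; take mist = 0 instead.
(west) alone gives west = 1.
(~wind) alone gives wind = 0.
(lime) alone gives lime = 1.
(~up) alone gives up = 0.
That conflicts with the unit clause (up).
Either choice for mist ends in contradiction.
So every satisfying assignment has hail = False.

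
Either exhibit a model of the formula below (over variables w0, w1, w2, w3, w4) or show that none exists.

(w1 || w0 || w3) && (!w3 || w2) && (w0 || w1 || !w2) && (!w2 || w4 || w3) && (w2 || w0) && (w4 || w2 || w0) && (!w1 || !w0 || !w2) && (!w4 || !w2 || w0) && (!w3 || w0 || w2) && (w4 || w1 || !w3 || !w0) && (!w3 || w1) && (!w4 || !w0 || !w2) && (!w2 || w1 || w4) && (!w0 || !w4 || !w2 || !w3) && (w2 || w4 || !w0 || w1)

w0 ↦ true; w1 ↦ true; w2 ↦ false; w3 ↦ false; w4 ↦ false

Suppose w3 = false.
Suppose w1 = true.
Suppose w2 = false.
From the singleton clause (w0), w0 = true.
No clause remains; w4 is free.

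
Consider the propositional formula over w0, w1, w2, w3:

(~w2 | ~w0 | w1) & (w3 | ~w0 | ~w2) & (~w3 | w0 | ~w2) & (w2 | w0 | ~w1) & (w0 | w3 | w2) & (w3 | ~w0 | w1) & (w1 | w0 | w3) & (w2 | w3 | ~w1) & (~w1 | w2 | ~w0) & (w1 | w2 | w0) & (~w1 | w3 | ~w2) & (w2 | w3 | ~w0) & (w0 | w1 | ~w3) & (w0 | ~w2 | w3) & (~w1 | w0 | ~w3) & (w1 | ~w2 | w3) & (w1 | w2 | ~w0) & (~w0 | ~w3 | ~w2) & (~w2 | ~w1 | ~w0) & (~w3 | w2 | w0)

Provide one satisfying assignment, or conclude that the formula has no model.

UNSATISFIABLE

Try w2 = 0.
Try w0 = 1.
From the singleton clause (~w1), w1 = 0.
That conflicts with the unit clause (w1).
So w0 must be the other value — set w0 = 0.
From the singleton clause (~w1), w1 = 0.
That conflicts with the unit clause (w1).
Both values of w0 lead to a conflict.
So w2 must be the other value — set w2 = 1.
Try w0 = 0.
From the singleton clause (~w3), w3 = 0.
That conflicts with the unit clause (w3).
So w0 must be the other value — set w0 = 1.
From the singleton clause (w1), w1 = 1.
That conflicts with the unit clause (~w1).
Both values of w0 lead to a conflict.
Both values of w2 lead to a conflict.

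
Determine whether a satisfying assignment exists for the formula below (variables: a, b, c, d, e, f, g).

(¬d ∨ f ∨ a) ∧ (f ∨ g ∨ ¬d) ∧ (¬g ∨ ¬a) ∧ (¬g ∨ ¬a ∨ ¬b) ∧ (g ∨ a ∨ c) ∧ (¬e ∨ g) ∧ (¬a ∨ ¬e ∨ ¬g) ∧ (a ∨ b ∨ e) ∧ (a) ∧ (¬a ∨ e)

The clause (a) is unit, so a = True.
The clause (¬g) is unit, so g = False.
The clause (¬e) is unit, so e = False.
Now (e) is unsatisfied and unit — conflict.
No assignment satisfies every clause.

Unsatisfiable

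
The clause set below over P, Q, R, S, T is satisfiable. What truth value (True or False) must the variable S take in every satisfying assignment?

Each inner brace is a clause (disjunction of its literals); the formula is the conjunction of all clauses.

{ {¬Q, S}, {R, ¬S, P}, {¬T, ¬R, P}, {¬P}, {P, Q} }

True

Suppose S = False.
From the singleton clause (¬Q), Q = False.
From the singleton clause (¬P), P = False.
Now (P) is unsatisfied and unit — conflict.
So every satisfying assignment has S = True.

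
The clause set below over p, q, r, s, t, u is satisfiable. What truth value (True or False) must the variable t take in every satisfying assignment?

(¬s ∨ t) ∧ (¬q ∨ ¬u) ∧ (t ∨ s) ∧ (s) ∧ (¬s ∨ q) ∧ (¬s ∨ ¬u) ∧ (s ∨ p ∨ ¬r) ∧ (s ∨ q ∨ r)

Suppose t = False.
The clause (¬s) is unit, so s = False.
But (s) is also a unit clause — contradiction.
So every satisfying assignment has t = True.

True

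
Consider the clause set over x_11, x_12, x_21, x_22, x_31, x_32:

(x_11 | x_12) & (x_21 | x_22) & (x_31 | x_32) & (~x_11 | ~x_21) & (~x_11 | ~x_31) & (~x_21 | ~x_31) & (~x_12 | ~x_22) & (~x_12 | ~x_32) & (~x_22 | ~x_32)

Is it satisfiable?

Branch on x_11: set x_11 = 1.
Unit clause (~x_21) forces x_21 = 0.
Unit clause (x_22) forces x_22 = 1.
Unit clause (~x_31) forces x_31 = 0.
Unit clause (x_32) forces x_32 = 1.
That conflicts with the unit clause (~x_32).
Backtrack on x_11: now try x_11 = 0.
Unit clause (x_12) forces x_12 = 1.
Unit clause (~x_22) forces x_22 = 0.
Unit clause (x_21) forces x_21 = 1.
Unit clause (~x_31) forces x_31 = 0.
Unit clause (x_32) forces x_32 = 1.
That conflicts with the unit clause (~x_32).
Neither x_11 = 1 nor x_11 = 0 works.
No assignment satisfies every clause.

No, unsatisfiable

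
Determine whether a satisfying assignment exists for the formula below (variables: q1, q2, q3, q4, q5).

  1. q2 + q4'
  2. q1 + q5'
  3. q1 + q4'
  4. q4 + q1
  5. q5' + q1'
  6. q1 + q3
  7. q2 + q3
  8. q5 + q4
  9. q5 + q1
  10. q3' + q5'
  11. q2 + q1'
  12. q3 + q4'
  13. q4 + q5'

Suppose q2 = 1.
Suppose q1 = 1.
The clause (q5') is unit, so q5 = 0.
The clause (q4) is unit, so q4 = 1.
The clause (q3) is unit, so q3 = 1.
Every clause now holds.
A satisfying assignment: q1=1,  q2=1,  q3=1,  q4=1,  q5=0.

Yes, satisfiable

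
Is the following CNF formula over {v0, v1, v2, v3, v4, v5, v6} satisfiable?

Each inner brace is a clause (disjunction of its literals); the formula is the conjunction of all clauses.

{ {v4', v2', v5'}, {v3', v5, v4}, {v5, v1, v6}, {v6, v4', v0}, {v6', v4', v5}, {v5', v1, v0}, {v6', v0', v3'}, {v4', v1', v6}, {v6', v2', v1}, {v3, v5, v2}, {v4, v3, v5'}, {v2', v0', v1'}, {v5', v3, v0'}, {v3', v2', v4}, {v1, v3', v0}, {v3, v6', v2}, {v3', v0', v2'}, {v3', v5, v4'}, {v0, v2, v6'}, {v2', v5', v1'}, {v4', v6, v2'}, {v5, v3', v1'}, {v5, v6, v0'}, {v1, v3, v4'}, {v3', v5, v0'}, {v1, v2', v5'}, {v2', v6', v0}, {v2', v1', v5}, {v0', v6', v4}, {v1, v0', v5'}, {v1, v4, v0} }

Satisfiable

Branch on v4: set v4 = 0.
Branch on v3: set v3 = 1.
From the singleton clause (v5), v5 = 1.
From the singleton clause (v2'), v2 = 0.
Branch on v1: set v1 = 1.
Branch on v6: set v6 = 0.
No clause remains; v0 is free.
A satisfying assignment: v0: 1; v1: 1; v2: 0; v3: 1; v4: 0; v5: 1; v6: 0.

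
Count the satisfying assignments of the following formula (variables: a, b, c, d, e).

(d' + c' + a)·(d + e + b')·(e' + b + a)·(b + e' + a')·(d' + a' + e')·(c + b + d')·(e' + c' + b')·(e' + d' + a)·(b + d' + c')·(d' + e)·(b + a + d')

There are 2^5 = 32 truth assignments over (a, b, c, d, e).
Split on e. With e = 1, the clauses containing e are satisfied and e' drops from the rest; 2 of the 2^4 = 16 assignments to the other variables satisfy what remains.
With e = 0, by the same count on the reduced clause set, 4 assignments work.
(One model: a=F, b=F, c=F, d=F, e=F.)
Total: 2 + 4 = 6.

6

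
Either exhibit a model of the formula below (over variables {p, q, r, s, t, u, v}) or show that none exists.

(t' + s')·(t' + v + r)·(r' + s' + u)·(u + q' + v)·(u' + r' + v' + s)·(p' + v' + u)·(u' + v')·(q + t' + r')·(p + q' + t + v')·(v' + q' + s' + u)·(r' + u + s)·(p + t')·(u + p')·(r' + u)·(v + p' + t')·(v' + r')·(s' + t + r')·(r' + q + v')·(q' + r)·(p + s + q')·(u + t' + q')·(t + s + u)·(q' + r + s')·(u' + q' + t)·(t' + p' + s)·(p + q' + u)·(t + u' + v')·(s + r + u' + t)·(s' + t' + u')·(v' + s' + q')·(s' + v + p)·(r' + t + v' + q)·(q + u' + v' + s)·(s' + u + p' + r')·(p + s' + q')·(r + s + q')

p=1, q=0, r=0, s=1, t=0, u=1, v=0

Try t = 0.
Try u = 1.
The clause (v') is unit, so v = 0.
The clause (q') is unit, so q = 0.
Try s = 1.
The clause (r') is unit, so r = 0.
The clause (p) is unit, so p = 1.
Every clause now holds.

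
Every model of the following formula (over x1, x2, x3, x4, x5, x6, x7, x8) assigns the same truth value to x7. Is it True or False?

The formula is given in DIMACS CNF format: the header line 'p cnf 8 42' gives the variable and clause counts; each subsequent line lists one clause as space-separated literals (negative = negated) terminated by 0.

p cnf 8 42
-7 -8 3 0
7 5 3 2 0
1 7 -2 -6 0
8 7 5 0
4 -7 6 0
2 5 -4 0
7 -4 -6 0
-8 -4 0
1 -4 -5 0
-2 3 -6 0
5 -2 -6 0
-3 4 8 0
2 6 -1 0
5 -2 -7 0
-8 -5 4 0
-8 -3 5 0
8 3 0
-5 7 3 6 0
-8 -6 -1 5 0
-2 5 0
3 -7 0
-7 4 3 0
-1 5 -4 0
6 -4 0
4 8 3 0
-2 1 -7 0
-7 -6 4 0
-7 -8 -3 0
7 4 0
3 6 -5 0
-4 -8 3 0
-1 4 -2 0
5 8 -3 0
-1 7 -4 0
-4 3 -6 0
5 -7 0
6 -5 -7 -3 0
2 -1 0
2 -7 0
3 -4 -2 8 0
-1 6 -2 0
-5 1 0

Suppose x7 = False.
From the singleton clause (x4), x4 = True.
From the singleton clause (¬x6), x6 = False.
But (x6) is also a unit clause — contradiction.
So every satisfying assignment has x7 = True.

True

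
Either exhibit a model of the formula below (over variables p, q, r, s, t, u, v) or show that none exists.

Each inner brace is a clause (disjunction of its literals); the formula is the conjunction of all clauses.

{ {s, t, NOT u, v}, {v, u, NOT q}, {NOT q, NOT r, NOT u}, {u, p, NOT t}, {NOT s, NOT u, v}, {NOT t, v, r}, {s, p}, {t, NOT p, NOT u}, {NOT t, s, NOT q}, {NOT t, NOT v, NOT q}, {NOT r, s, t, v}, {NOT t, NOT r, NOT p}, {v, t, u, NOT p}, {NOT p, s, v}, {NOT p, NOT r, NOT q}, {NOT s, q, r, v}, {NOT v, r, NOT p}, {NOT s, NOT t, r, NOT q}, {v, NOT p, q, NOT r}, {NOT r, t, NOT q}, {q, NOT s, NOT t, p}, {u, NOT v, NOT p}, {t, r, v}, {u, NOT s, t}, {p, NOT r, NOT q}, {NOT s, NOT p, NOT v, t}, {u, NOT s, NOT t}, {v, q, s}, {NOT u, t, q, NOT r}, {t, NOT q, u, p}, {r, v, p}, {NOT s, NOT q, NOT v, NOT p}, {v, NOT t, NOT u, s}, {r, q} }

p ↦ false, q ↦ true, r ↦ false, s ↦ true, t ↦ false, u ↦ true, v ↦ true

Try s = true.
Try u = true.
(v) alone gives v = true.
Try q = true.
(NOT r) alone gives r = false.
(NOT t) alone gives t = false.
(NOT p) alone gives p = false.
Every clause now holds.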